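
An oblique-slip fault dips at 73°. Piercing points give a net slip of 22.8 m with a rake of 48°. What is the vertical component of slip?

dip-slip = net slip × sin(rake) = 22.8 m × sin(48°) = 16.94 m
throw = dip-slip × sin(dip) = 16.94 × sin(73°) = 16.2 m

16.2 m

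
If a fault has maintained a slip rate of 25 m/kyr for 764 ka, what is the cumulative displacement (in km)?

slip = rate × time = 25 m/kyr × 764 ka = 19100 m = 19.1 km

19.1 km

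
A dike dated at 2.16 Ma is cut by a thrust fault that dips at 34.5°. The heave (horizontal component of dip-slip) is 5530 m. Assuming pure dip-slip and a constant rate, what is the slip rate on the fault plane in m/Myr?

3110 m/Myr

dip-slip = heave / cos(dip) = 5530 m / cos(34.5°) = 6710 m
rate = 6710 m / 2.16 Ma = 0.00311 m/yr = 3110 m/Myr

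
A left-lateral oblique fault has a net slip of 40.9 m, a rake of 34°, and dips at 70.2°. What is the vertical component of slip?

dip-slip = net slip × sin(rake) = 40.9 m × sin(34°) = 22.87 m
throw = dip-slip × sin(dip) = 22.87 × sin(70.2°) = 21.5 m

21.5 m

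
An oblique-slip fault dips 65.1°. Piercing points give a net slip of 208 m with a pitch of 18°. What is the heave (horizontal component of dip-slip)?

27.1 m

dip-slip = net slip × sin(rake) = 208 m × sin(18°) = 64.28 m
heave = dip-slip × cos(dip) = 64.28 × cos(65.1°) = 27.1 m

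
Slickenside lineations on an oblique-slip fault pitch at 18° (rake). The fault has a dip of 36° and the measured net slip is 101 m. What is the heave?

dip-slip = net slip × sin(rake) = 101 m × sin(18°) = 31.21 m
heave = dip-slip × cos(dip) = 31.21 × cos(36°) = 25.2 m

25.2 m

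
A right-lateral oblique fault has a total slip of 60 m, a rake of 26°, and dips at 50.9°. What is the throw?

20.4 m

dip-slip = net slip × sin(rake) = 60 m × sin(26°) = 26.30 m
throw = dip-slip × sin(dip) = 26.30 × sin(50.9°) = 20.4 m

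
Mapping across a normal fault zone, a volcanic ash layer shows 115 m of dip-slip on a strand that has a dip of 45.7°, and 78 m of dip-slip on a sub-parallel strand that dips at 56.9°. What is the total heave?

123 m

heave_A = 115 × cos(45.7°) = 80.32 m
heave_B = 78 × cos(56.9°) = 42.60 m
total = 80.32 + 42.60 = 123 m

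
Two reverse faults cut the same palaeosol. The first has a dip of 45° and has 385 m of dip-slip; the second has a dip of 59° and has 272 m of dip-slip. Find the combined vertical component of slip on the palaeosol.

505 m

throw_A = 385 × sin(45°) = 272.2 m
throw_B = 272 × sin(59°) = 233.1 m
total = 272.2 + 233.1 = 505 m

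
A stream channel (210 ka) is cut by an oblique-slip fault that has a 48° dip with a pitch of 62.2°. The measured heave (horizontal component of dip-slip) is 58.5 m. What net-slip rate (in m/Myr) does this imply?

471 m/Myr

dip-slip = heave / cos(dip) = 58.5 / cos(48°) = 87.43 m
net slip = dip-slip / sin(rake) = 87.43 / sin(62.2°) = 98.83 m
rate = 98.83 m / 210 ka = 0.000471 m/yr = 471 m/Myr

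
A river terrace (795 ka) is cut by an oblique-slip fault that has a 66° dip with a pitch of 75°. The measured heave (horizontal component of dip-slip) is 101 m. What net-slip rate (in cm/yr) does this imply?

0.0323 cm/yr

dip-slip = heave / cos(dip) = 101 / cos(66°) = 248.3 m
net slip = dip-slip / sin(rake) = 248.3 / sin(75°) = 257.1 m
rate = 257.1 m / 795 ka = 0.000323 m/yr = 0.0323 cm/yr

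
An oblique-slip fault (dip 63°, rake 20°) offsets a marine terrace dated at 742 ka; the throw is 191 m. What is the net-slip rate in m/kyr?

0.845 m/kyr

dip-slip = throw / sin(dip) = 191 / sin(63°) = 214.4 m
net slip = dip-slip / sin(rake) = 214.4 / sin(20°) = 626.8 m
rate = 626.8 m / 742 ka = 0.000845 m/yr = 0.845 m/kyr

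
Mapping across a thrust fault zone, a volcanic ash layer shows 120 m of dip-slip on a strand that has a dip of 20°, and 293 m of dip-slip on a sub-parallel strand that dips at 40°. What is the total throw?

throw_A = 120 × sin(20°) = 41.04 m
throw_B = 293 × sin(40°) = 188.3 m
total = 41.04 + 188.3 = 229 m

229 m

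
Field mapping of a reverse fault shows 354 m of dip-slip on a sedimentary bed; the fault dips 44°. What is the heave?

heave = dip-slip × cos(dip) = 354 m × cos(44°) = 255 m

255 m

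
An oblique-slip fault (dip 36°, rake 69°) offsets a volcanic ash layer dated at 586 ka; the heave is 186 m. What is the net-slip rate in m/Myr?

420 m/Myr

dip-slip = heave / cos(dip) = 186 / cos(36°) = 229.9 m
net slip = dip-slip / sin(rake) = 229.9 / sin(69°) = 246.3 m
rate = 246.3 m / 586 ka = 0.000420 m/yr = 420 m/Myr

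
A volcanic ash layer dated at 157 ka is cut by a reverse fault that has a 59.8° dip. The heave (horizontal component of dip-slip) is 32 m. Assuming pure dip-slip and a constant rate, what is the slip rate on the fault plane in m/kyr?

0.405 m/kyr

dip-slip = heave / cos(dip) = 32 m / cos(59.8°) = 63.62 m
rate = 63.62 m / 157 ka = 0.000405 m/yr = 0.405 m/kyr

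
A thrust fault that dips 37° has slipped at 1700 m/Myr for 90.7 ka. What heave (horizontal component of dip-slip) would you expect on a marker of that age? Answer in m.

123 m

dip-slip = rate × time = 1700 m/Myr × 90.7 ka = 154.2 m
heave = dip-slip × cos(dip) = 154.2 × cos(37°) = 123 m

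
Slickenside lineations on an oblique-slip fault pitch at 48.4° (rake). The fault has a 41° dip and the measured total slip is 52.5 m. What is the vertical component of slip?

25.8 m

dip-slip = net slip × sin(rake) = 52.5 m × sin(48.4°) = 39.26 m
throw = dip-slip × sin(dip) = 39.26 × sin(41°) = 25.8 m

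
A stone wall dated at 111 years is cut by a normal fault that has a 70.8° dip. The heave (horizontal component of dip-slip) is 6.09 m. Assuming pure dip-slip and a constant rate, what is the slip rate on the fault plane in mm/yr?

dip-slip = heave / cos(dip) = 6.09 m / cos(70.8°) = 18.52 m
rate = 18.52 m / 111 years = 0.167 m/yr = 167 mm/yr

167 mm/yr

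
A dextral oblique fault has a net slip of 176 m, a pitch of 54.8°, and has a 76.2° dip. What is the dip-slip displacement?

dip-slip = net slip × sin(rake) = 176 m × sin(54.8°) = 144 m

144 m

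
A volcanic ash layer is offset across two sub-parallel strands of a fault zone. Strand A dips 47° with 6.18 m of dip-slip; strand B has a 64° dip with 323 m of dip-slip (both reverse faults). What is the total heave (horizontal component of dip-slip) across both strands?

heave_A = 6.18 × cos(47°) = 4.215 m
heave_B = 323 × cos(64°) = 141.6 m
total = 4.215 + 141.6 = 146 m

146 m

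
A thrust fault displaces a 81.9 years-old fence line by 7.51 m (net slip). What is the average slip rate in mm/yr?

rate = 7.51 m / 81.9 years = 0.0917 m/yr = 91.7 mm/yr

91.7 mm/yr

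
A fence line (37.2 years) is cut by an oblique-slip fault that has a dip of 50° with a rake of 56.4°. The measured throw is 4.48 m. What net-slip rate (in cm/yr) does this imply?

18.9 cm/yr

dip-slip = throw / sin(dip) = 4.48 / sin(50°) = 5.848 m
net slip = dip-slip / sin(rake) = 5.848 / sin(56.4°) = 7.021 m
rate = 7.021 m / 37.2 years = 0.189 m/yr = 18.9 cm/yr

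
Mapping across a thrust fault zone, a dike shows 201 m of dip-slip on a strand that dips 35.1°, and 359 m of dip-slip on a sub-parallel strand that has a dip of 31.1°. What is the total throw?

throw_A = 201 × sin(35.1°) = 115.6 m
throw_B = 359 × sin(31.1°) = 185.4 m
total = 115.6 + 185.4 = 301 m

301 m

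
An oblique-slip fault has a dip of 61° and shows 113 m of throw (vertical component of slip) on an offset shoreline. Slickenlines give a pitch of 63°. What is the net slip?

dip-slip = throw / sin(dip) = 113 / sin(61°) = 129.2 m
net slip = dip-slip / sin(rake) = 129.2 / sin(63°) = 145 m

145 m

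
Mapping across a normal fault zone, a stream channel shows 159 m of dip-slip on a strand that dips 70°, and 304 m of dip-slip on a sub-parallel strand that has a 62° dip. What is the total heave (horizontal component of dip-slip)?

197 m

heave_A = 159 × cos(70°) = 54.38 m
heave_B = 304 × cos(62°) = 142.7 m
total = 54.38 + 142.7 = 197 m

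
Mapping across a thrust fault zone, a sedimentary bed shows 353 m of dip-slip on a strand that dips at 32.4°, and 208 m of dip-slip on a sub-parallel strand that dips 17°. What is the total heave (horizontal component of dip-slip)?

497 m

heave_A = 353 × cos(32.4°) = 298 m
heave_B = 208 × cos(17°) = 198.9 m
total = 298 + 198.9 = 497 m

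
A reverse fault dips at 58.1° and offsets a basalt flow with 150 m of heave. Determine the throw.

throw = heave × tan(dip) = 150 × tan(58.1°) = 241 m

241 m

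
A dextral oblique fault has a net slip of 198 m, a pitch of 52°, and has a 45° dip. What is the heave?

110 m

dip-slip = net slip × sin(rake) = 198 m × sin(52°) = 156 m
heave = dip-slip × cos(dip) = 156 × cos(45°) = 110 m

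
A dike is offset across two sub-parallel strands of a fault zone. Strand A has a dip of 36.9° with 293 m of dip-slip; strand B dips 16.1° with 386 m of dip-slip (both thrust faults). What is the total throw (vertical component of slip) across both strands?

throw_A = 293 × sin(36.9°) = 175.9 m
throw_B = 386 × sin(16.1°) = 107 m
total = 175.9 + 107 = 283 m

283 m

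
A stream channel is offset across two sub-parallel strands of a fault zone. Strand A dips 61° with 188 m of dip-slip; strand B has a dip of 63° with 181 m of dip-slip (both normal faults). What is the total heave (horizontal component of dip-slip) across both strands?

173 m

heave_A = 188 × cos(61°) = 91.14 m
heave_B = 181 × cos(63°) = 82.17 m
total = 91.14 + 82.17 = 173 m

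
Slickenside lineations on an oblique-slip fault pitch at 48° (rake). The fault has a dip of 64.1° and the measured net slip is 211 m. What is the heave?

68.5 m

dip-slip = net slip × sin(rake) = 211 m × sin(48°) = 156.8 m
heave = dip-slip × cos(dip) = 156.8 × cos(64.1°) = 68.5 m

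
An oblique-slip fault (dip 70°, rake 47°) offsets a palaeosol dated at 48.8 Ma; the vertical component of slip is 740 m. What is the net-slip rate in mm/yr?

0.0221 mm/yr

dip-slip = throw / sin(dip) = 740 / sin(70°) = 787.5 m
net slip = dip-slip / sin(rake) = 787.5 / sin(47°) = 1077 m
rate = 1077 m / 48.8 Ma = 0.0000221 m/yr = 0.0221 mm/yr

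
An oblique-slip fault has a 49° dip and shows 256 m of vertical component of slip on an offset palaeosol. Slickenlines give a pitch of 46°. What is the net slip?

dip-slip = throw / sin(dip) = 256 / sin(49°) = 339.2 m
net slip = dip-slip / sin(rake) = 339.2 / sin(46°) = 472 m

472 m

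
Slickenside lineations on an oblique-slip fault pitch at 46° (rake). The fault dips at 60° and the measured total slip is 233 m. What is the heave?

83.8 m

dip-slip = net slip × sin(rake) = 233 m × sin(46°) = 167.6 m
heave = dip-slip × cos(dip) = 167.6 × cos(60°) = 83.8 m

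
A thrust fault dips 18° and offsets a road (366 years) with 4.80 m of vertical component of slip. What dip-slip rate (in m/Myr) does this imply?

dip-slip = throw / sin(dip) = 4.80 m / sin(18°) = 15.53 m
rate = 15.53 m / 366 years = 0.0424 m/yr = 42400 m/Myr

42400 m/Myr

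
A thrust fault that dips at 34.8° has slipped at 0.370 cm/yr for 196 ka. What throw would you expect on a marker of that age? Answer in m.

dip-slip = rate × time = 0.370 cm/yr × 196 ka = 725.2 m
throw = dip-slip × sin(dip) = 725.2 × sin(34.8°) = 414 m

414 m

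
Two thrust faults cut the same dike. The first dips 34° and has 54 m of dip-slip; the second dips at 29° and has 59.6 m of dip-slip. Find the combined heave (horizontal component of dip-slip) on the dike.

96.9 m

heave_A = 54 × cos(34°) = 44.77 m
heave_B = 59.6 × cos(29°) = 52.13 m
total = 44.77 + 52.13 = 96.9 m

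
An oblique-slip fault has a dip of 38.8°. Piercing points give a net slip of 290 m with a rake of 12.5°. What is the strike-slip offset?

strike-slip = net slip × cos(rake) = 290 m × cos(12.5°) = 283 m

283 m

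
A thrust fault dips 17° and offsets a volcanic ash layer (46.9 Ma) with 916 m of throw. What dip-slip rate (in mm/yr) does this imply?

dip-slip = throw / sin(dip) = 916 m / sin(17°) = 3133 m
rate = 3133 m / 46.9 Ma = 0.0000668 m/yr = 0.0668 mm/yr

0.0668 mm/yr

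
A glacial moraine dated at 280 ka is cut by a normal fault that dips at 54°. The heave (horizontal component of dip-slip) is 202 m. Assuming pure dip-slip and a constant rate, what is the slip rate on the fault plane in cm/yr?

dip-slip = heave / cos(dip) = 202 m / cos(54°) = 343.7 m
rate = 343.7 m / 280 ka = 0.00123 m/yr = 0.123 cm/yr

0.123 cm/yr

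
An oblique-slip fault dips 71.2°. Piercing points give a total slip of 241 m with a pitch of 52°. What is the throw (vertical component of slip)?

180 m

dip-slip = net slip × sin(rake) = 241 m × sin(52°) = 189.9 m
throw = dip-slip × sin(dip) = 189.9 × sin(71.2°) = 180 m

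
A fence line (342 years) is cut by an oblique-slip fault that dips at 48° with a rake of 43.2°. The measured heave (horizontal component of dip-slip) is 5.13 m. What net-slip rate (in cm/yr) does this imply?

3.27 cm/yr

dip-slip = heave / cos(dip) = 5.13 / cos(48°) = 7.667 m
net slip = dip-slip / sin(rake) = 7.667 / sin(43.2°) = 11.20 m
rate = 11.20 m / 342 years = 0.0327 m/yr = 3.27 cm/yr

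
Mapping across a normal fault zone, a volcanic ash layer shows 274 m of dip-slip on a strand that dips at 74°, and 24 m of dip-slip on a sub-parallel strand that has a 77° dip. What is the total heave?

80.9 m

heave_A = 274 × cos(74°) = 75.52 m
heave_B = 24 × cos(77°) = 5.399 m
total = 75.52 + 5.399 = 80.9 m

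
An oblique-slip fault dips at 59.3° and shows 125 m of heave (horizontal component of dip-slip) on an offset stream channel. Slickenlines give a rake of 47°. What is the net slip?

dip-slip = heave / cos(dip) = 125 / cos(59.3°) = 244.8 m
net slip = dip-slip / sin(rake) = 244.8 / sin(47°) = 335 m

335 m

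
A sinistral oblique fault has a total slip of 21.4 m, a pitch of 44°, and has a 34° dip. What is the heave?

dip-slip = net slip × sin(rake) = 21.4 m × sin(44°) = 14.87 m
heave = dip-slip × cos(dip) = 14.87 × cos(34°) = 12.3 m

12.3 m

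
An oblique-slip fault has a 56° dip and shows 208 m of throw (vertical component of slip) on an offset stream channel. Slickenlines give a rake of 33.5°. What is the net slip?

dip-slip = throw / sin(dip) = 208 / sin(56°) = 250.9 m
net slip = dip-slip / sin(rake) = 250.9 / sin(33.5°) = 455 m

455 m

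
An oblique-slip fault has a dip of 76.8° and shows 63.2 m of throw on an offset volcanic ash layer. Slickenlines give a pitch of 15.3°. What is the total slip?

246 m

dip-slip = throw / sin(dip) = 63.2 / sin(76.8°) = 64.92 m
net slip = dip-slip / sin(rake) = 64.92 / sin(15.3°) = 246 m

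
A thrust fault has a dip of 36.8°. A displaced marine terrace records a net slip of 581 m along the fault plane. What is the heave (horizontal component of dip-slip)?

465 m

heave = dip-slip × cos(dip) = 581 m × cos(36.8°) = 465 m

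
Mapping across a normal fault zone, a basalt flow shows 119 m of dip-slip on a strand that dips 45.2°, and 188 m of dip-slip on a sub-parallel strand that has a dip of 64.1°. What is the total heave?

166 m

heave_A = 119 × cos(45.2°) = 83.85 m
heave_B = 188 × cos(64.1°) = 82.12 m
total = 83.85 + 82.12 = 166 m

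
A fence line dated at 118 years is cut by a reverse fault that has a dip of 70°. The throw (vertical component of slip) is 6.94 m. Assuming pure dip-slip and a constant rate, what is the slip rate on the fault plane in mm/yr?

62.6 mm/yr

dip-slip = throw / sin(dip) = 6.94 m / sin(70°) = 7.385 m
rate = 7.385 m / 118 years = 0.0626 m/yr = 62.6 mm/yr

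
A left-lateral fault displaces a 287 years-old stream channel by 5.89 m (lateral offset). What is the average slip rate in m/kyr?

20.5 m/kyr

rate = 5.89 m / 287 years = 0.0205 m/yr = 20.5 m/kyr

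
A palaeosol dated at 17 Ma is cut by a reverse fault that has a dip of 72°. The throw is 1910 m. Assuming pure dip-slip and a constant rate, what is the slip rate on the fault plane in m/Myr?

dip-slip = throw / sin(dip) = 1910 m / sin(72°) = 2008 m
rate = 2008 m / 17 Ma = 0.000118 m/yr = 118 m/Myr

118 m/Myr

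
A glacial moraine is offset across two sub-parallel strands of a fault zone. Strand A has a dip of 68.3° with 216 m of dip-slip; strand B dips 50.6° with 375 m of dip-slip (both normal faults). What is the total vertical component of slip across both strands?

490 m

throw_A = 216 × sin(68.3°) = 200.7 m
throw_B = 375 × sin(50.6°) = 289.8 m
total = 200.7 + 289.8 = 490 m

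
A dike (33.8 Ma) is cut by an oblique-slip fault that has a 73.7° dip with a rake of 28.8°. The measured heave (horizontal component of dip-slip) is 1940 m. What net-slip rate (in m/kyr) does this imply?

0.424 m/kyr

dip-slip = heave / cos(dip) = 1940 / cos(73.7°) = 6912 m
net slip = dip-slip / sin(rake) = 6912 / sin(28.8°) = 14350 m
rate = 14350 m / 33.8 Ma = 0.000424 m/yr = 0.424 m/kyr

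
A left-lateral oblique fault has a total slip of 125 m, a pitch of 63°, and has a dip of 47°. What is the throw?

81.5 m

dip-slip = net slip × sin(rake) = 125 m × sin(63°) = 111.4 m
throw = dip-slip × sin(dip) = 111.4 × sin(47°) = 81.5 m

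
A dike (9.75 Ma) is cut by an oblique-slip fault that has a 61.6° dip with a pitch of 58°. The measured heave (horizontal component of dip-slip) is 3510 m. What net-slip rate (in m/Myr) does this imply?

893 m/Myr

dip-slip = heave / cos(dip) = 3510 / cos(61.6°) = 7380 m
net slip = dip-slip / sin(rake) = 7380 / sin(58°) = 8702 m
rate = 8702 m / 9.75 Ma = 0.000893 m/yr = 893 m/Myr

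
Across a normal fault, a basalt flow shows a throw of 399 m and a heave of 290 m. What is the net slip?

493 m

net slip = √(throw² + heave²) = √(399² + 290²) = 493 m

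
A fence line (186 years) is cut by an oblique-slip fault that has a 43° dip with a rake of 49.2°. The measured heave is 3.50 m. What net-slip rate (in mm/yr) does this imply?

34 mm/yr

dip-slip = heave / cos(dip) = 3.50 / cos(43°) = 4.786 m
net slip = dip-slip / sin(rake) = 4.786 / sin(49.2°) = 6.322 m
rate = 6.322 m / 186 years = 0.0340 m/yr = 34 mm/yr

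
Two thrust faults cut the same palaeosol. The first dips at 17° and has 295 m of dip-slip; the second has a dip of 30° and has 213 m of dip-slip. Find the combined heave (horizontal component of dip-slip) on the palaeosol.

467 m

heave_A = 295 × cos(17°) = 282.1 m
heave_B = 213 × cos(30°) = 184.5 m
total = 282.1 + 184.5 = 467 m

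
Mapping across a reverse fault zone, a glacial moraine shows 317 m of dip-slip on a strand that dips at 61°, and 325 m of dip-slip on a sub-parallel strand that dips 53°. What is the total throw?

throw_A = 317 × sin(61°) = 277.3 m
throw_B = 325 × sin(53°) = 259.6 m
total = 277.3 + 259.6 = 537 m

537 m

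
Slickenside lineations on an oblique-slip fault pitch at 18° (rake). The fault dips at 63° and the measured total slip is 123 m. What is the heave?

dip-slip = net slip × sin(rake) = 123 m × sin(18°) = 38.01 m
heave = dip-slip × cos(dip) = 38.01 × cos(63°) = 17.3 m

17.3 m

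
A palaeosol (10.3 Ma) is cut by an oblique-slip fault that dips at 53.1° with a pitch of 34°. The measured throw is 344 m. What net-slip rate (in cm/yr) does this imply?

0.00747 cm/yr

dip-slip = throw / sin(dip) = 344 / sin(53.1°) = 430.2 m
net slip = dip-slip / sin(rake) = 430.2 / sin(34°) = 769.3 m
rate = 769.3 m / 10.3 Ma = 0.0000747 m/yr = 0.00747 cm/yr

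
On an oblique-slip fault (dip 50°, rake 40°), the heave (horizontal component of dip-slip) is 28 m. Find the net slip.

67.8 m

dip-slip = heave / cos(dip) = 28 / cos(50°) = 43.56 m
net slip = dip-slip / sin(rake) = 43.56 / sin(40°) = 67.8 m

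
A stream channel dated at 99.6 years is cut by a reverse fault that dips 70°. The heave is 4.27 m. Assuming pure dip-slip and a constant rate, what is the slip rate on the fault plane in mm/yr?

dip-slip = heave / cos(dip) = 4.27 m / cos(70°) = 12.48 m
rate = 12.48 m / 99.6 years = 0.125 m/yr = 125 mm/yr

125 mm/yr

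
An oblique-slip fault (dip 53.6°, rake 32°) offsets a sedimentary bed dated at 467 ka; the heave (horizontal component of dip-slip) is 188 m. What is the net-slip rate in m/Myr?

dip-slip = heave / cos(dip) = 188 / cos(53.6°) = 316.8 m
net slip = dip-slip / sin(rake) = 316.8 / sin(32°) = 597.8 m
rate = 597.8 m / 467 ka = 0.00128 m/yr = 1280 m/Myr

1280 m/Myr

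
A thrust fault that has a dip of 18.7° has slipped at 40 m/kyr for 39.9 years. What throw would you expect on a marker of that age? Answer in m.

0.512 m

dip-slip = rate × time = 40 m/kyr × 39.9 years = 1.596 m
throw = dip-slip × sin(dip) = 1.596 × sin(18.7°) = 0.512 m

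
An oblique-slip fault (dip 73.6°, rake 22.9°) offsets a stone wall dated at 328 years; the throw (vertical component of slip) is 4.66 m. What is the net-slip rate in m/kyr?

dip-slip = throw / sin(dip) = 4.66 / sin(73.6°) = 4.858 m
net slip = dip-slip / sin(rake) = 4.858 / sin(22.9°) = 12.48 m
rate = 12.48 m / 328 years = 0.0381 m/yr = 38.1 m/kyr

38.1 m/kyr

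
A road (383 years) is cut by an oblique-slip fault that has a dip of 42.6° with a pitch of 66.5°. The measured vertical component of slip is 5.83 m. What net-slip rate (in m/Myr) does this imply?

dip-slip = throw / sin(dip) = 5.83 / sin(42.6°) = 8.613 m
net slip = dip-slip / sin(rake) = 8.613 / sin(66.5°) = 9.392 m
rate = 9.392 m / 383 years = 0.0245 m/yr = 24500 m/Myr

24500 m/Myr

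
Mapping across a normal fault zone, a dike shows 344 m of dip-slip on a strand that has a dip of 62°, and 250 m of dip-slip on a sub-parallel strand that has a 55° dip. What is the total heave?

heave_A = 344 × cos(62°) = 161.5 m
heave_B = 250 × cos(55°) = 143.4 m
total = 161.5 + 143.4 = 305 m

305 m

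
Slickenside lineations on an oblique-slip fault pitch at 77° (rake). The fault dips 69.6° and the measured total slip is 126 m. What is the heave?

42.8 m

dip-slip = net slip × sin(rake) = 126 m × sin(77°) = 122.8 m
heave = dip-slip × cos(dip) = 122.8 × cos(69.6°) = 42.8 m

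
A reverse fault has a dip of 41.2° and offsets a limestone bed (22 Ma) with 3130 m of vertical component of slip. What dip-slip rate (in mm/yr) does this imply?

0.216 mm/yr

dip-slip = throw / sin(dip) = 3130 m / sin(41.2°) = 4752 m
rate = 4752 m / 22 Ma = 0.000216 m/yr = 0.216 mm/yr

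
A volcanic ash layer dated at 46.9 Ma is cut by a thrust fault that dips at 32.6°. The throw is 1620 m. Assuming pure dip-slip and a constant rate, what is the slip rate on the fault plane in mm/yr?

dip-slip = throw / sin(dip) = 1620 m / sin(32.6°) = 3007 m
rate = 3007 m / 46.9 Ma = 0.0000641 m/yr = 0.0641 mm/yr

0.0641 mm/yr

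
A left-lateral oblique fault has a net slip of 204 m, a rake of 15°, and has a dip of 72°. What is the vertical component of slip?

50.2 m

dip-slip = net slip × sin(rake) = 204 m × sin(15°) = 52.80 m
throw = dip-slip × sin(dip) = 52.80 × sin(72°) = 50.2 m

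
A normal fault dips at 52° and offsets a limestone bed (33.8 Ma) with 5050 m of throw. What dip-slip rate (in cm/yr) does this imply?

0.0190 cm/yr

dip-slip = throw / sin(dip) = 5050 m / sin(52°) = 6409 m
rate = 6409 m / 33.8 Ma = 0.000190 m/yr = 0.0190 cm/yr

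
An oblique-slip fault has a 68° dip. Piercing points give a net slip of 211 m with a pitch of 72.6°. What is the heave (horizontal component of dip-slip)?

75.4 m

dip-slip = net slip × sin(rake) = 211 m × sin(72.6°) = 201.3 m
heave = dip-slip × cos(dip) = 201.3 × cos(68°) = 75.4 m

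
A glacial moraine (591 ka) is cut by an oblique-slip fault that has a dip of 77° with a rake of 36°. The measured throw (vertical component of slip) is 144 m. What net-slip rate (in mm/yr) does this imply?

dip-slip = throw / sin(dip) = 144 / sin(77°) = 147.8 m
net slip = dip-slip / sin(rake) = 147.8 / sin(36°) = 251.4 m
rate = 251.4 m / 591 ka = 0.000425 m/yr = 0.425 mm/yr

0.425 mm/yr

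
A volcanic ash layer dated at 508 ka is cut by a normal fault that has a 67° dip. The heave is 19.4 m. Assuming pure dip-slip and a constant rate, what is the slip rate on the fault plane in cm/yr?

0.00977 cm/yr

dip-slip = heave / cos(dip) = 19.4 m / cos(67°) = 49.65 m
rate = 49.65 m / 508 ka = 0.0000977 m/yr = 0.00977 cm/yr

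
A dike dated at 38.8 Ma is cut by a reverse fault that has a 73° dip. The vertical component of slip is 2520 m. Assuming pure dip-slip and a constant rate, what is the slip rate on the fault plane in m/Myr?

67.9 m/Myr

dip-slip = throw / sin(dip) = 2520 m / sin(73°) = 2635 m
rate = 2635 m / 38.8 Ma = 0.0000679 m/yr = 67.9 m/Myr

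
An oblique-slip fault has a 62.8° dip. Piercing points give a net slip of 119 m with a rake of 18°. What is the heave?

16.8 m

dip-slip = net slip × sin(rake) = 119 m × sin(18°) = 36.77 m
heave = dip-slip × cos(dip) = 36.77 × cos(62.8°) = 16.8 m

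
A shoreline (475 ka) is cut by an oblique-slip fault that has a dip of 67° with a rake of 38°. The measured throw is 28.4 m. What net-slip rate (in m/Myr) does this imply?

106 m/Myr

dip-slip = throw / sin(dip) = 28.4 / sin(67°) = 30.85 m
net slip = dip-slip / sin(rake) = 30.85 / sin(38°) = 50.11 m
rate = 50.11 m / 475 ka = 0.000106 m/yr = 106 m/Myr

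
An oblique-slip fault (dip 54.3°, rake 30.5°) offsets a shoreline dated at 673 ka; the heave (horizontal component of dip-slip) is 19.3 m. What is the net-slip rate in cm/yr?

dip-slip = heave / cos(dip) = 19.3 / cos(54.3°) = 33.07 m
net slip = dip-slip / sin(rake) = 33.07 / sin(30.5°) = 65.17 m
rate = 65.17 m / 673 ka = 0.0000968 m/yr = 0.00968 cm/yr

0.00968 cm/yr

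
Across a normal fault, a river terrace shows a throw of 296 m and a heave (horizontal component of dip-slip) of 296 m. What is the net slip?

419 m

net slip = √(throw² + heave²) = √(296² + 296²) = 419 m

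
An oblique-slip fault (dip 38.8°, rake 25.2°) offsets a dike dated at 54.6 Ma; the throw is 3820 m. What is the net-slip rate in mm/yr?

0.262 mm/yr

dip-slip = throw / sin(dip) = 3820 / sin(38.8°) = 6096 m
net slip = dip-slip / sin(rake) = 6096 / sin(25.2°) = 14320 m
rate = 14320 m / 54.6 Ma = 0.000262 m/yr = 0.262 mm/yr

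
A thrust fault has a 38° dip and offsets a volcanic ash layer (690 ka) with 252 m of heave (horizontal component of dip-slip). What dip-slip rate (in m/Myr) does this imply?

463 m/Myr

dip-slip = heave / cos(dip) = 252 m / cos(38°) = 319.8 m
rate = 319.8 m / 690 ka = 0.000463 m/yr = 463 m/Myr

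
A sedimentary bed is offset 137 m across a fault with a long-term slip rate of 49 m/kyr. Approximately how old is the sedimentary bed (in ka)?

2.80 ka

age = offset / rate = 137 m / (49 m/kyr) = 2800 yr = 2.80 ka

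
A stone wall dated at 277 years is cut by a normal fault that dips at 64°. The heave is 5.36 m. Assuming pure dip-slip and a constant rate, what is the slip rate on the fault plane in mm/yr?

dip-slip = heave / cos(dip) = 5.36 m / cos(64°) = 12.23 m
rate = 12.23 m / 277 years = 0.0441 m/yr = 44.1 mm/yr

44.1 mm/yr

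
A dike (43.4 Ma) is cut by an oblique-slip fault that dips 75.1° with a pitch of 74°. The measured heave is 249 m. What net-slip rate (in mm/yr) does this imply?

dip-slip = heave / cos(dip) = 249 / cos(75.1°) = 968.4 m
net slip = dip-slip / sin(rake) = 968.4 / sin(74°) = 1007 m
rate = 1007 m / 43.4 Ma = 0.0000232 m/yr = 0.0232 mm/yr

0.0232 mm/yr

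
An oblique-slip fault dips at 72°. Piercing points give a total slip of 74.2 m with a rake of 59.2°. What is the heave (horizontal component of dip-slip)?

19.7 m

dip-slip = net slip × sin(rake) = 74.2 m × sin(59.2°) = 63.73 m
heave = dip-slip × cos(dip) = 63.73 × cos(72°) = 19.7 m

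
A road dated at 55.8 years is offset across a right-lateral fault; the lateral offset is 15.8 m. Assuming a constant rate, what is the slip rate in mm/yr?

283 mm/yr

rate = 15.8 m / 55.8 years = 0.283 m/yr = 283 mm/yr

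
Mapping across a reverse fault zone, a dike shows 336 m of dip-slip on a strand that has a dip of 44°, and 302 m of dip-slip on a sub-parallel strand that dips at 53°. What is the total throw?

475 m

throw_A = 336 × sin(44°) = 233.4 m
throw_B = 302 × sin(53°) = 241.2 m
total = 233.4 + 241.2 = 475 m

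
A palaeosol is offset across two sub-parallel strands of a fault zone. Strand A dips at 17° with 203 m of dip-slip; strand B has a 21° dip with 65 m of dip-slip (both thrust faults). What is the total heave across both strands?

heave_A = 203 × cos(17°) = 194.1 m
heave_B = 65 × cos(21°) = 60.68 m
total = 194.1 + 60.68 = 255 m

255 m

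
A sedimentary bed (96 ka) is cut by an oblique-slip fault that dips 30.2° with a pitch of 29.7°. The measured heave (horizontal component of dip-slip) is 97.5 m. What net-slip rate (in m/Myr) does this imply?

dip-slip = heave / cos(dip) = 97.5 / cos(30.2°) = 112.8 m
net slip = dip-slip / sin(rake) = 112.8 / sin(29.7°) = 227.7 m
rate = 227.7 m / 96 ka = 0.00237 m/yr = 2370 m/Myr

2370 m/Myr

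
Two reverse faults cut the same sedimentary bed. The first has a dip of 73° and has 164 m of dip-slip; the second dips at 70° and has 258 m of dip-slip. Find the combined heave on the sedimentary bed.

heave_A = 164 × cos(73°) = 47.95 m
heave_B = 258 × cos(70°) = 88.24 m
total = 47.95 + 88.24 = 136 m

136 m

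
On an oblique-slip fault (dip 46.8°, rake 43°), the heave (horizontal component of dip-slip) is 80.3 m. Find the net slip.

172 m

dip-slip = heave / cos(dip) = 80.3 / cos(46.8°) = 117.3 m
net slip = dip-slip / sin(rake) = 117.3 / sin(43°) = 172 m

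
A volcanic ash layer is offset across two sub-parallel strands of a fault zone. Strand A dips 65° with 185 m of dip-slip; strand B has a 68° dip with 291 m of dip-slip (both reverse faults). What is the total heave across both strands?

187 m

heave_A = 185 × cos(65°) = 78.18 m
heave_B = 291 × cos(68°) = 109 m
total = 78.18 + 109 = 187 m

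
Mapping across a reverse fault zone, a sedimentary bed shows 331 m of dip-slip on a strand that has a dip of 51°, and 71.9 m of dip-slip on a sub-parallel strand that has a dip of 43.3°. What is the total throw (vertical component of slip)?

307 m

throw_A = 331 × sin(51°) = 257.2 m
throw_B = 71.9 × sin(43.3°) = 49.31 m
total = 257.2 + 49.31 = 307 m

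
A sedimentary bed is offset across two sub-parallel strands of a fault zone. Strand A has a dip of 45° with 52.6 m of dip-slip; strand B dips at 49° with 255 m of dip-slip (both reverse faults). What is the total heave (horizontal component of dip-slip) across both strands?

204 m

heave_A = 52.6 × cos(45°) = 37.19 m
heave_B = 255 × cos(49°) = 167.3 m
total = 37.19 + 167.3 = 204 m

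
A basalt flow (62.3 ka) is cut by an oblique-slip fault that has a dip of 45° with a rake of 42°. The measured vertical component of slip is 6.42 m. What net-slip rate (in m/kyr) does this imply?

0.218 m/kyr

dip-slip = throw / sin(dip) = 6.42 / sin(45°) = 9.079 m
net slip = dip-slip / sin(rake) = 9.079 / sin(42°) = 13.57 m
rate = 13.57 m / 62.3 ka = 0.000218 m/yr = 0.218 m/kyr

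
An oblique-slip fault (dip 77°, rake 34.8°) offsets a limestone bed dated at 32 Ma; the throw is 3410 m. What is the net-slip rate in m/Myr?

192 m/Myr

dip-slip = throw / sin(dip) = 3410 / sin(77°) = 3500 m
net slip = dip-slip / sin(rake) = 3500 / sin(34.8°) = 6132 m
rate = 6132 m / 32 Ma = 0.000192 m/yr = 192 m/Myr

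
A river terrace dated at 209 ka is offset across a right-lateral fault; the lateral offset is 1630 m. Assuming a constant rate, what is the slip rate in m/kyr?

7.80 m/kyr

rate = 1630 m / 209 ka = 0.00780 m/yr = 7.80 m/kyr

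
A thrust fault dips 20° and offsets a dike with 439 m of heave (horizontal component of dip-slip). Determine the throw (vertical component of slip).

160 m

throw = heave × tan(dip) = 439 × tan(20°) = 160 m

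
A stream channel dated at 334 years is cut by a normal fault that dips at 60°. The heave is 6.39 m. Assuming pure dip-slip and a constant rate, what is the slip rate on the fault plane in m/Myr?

38300 m/Myr

dip-slip = heave / cos(dip) = 6.39 m / cos(60°) = 12.78 m
rate = 12.78 m / 334 years = 0.0383 m/yr = 38300 m/Myr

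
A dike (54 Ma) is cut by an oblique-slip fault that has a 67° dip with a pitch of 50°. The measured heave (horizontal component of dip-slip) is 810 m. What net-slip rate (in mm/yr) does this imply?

0.0501 mm/yr

dip-slip = heave / cos(dip) = 810 / cos(67°) = 2073 m
net slip = dip-slip / sin(rake) = 2073 / sin(50°) = 2706 m
rate = 2706 m / 54 Ma = 0.0000501 m/yr = 0.0501 mm/yr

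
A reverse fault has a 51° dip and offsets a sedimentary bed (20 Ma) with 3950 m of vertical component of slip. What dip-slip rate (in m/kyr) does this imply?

dip-slip = throw / sin(dip) = 3950 m / sin(51°) = 5083 m
rate = 5083 m / 20 Ma = 0.000254 m/yr = 0.254 m/kyr

0.254 m/kyr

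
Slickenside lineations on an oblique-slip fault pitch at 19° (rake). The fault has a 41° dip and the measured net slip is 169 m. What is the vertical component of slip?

36.1 m

dip-slip = net slip × sin(rake) = 169 m × sin(19°) = 55.02 m
throw = dip-slip × sin(dip) = 55.02 × sin(41°) = 36.1 m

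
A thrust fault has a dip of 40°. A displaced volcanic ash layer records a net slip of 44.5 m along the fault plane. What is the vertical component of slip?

throw = dip-slip × sin(dip) = 44.5 m × sin(40°) = 28.6 m

28.6 m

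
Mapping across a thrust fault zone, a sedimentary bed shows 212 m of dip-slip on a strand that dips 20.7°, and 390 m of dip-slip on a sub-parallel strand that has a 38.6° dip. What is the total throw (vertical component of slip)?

throw_A = 212 × sin(20.7°) = 74.94 m
throw_B = 390 × sin(38.6°) = 243.3 m
total = 74.94 + 243.3 = 318 m

318 m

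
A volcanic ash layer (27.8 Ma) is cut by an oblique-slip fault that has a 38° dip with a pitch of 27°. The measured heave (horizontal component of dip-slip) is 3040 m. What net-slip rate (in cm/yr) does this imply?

0.0306 cm/yr

dip-slip = heave / cos(dip) = 3040 / cos(38°) = 3858 m
net slip = dip-slip / sin(rake) = 3858 / sin(27°) = 8498 m
rate = 8498 m / 27.8 Ma = 0.000306 m/yr = 0.0306 cm/yr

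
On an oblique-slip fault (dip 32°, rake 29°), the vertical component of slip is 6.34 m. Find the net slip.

24.7 m

dip-slip = throw / sin(dip) = 6.34 / sin(32°) = 11.96 m
net slip = dip-slip / sin(rake) = 11.96 / sin(29°) = 24.7 m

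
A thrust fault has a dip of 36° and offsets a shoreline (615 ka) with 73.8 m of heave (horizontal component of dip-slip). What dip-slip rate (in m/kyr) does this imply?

0.148 m/kyr

dip-slip = heave / cos(dip) = 73.8 m / cos(36°) = 91.22 m
rate = 91.22 m / 615 ka = 0.000148 m/yr = 0.148 m/kyr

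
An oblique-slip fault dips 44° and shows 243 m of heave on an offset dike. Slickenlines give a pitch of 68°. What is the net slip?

dip-slip = heave / cos(dip) = 243 / cos(44°) = 337.8 m
net slip = dip-slip / sin(rake) = 337.8 / sin(68°) = 364 m

364 m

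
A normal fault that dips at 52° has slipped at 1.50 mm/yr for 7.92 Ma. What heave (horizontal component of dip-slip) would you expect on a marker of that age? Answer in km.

dip-slip = rate × time = 1.50 mm/yr × 7.92 Ma = 11880 m
heave = dip-slip × cos(dip) = 11880 × cos(52°) = 7310 m = 7.31 km

7.31 km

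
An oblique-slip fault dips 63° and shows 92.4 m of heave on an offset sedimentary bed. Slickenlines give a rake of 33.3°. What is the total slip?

371 m

dip-slip = heave / cos(dip) = 92.4 / cos(63°) = 203.5 m
net slip = dip-slip / sin(rake) = 203.5 / sin(33.3°) = 371 m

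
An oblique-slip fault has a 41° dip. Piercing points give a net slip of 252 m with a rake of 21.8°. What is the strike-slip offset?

strike-slip = net slip × cos(rake) = 252 m × cos(21.8°) = 234 m

234 m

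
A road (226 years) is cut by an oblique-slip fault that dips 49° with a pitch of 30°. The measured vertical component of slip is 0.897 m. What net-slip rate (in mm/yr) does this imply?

10.5 mm/yr

dip-slip = throw / sin(dip) = 0.897 / sin(49°) = 1.189 m
net slip = dip-slip / sin(rake) = 1.189 / sin(30°) = 2.377 m
rate = 2.377 m / 226 years = 0.0105 m/yr = 10.5 mm/yr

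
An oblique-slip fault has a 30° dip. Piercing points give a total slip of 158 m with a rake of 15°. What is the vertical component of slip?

dip-slip = net slip × sin(rake) = 158 m × sin(15°) = 40.89 m
throw = dip-slip × sin(dip) = 40.89 × sin(30°) = 20.4 m

20.4 m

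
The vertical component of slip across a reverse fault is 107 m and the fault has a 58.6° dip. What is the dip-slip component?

dip-slip = throw / sin(dip) = 107 / sin(58.6°) = 125 m

125 m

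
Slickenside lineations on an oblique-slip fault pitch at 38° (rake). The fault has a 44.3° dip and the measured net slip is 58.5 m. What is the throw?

25.2 m

dip-slip = net slip × sin(rake) = 58.5 m × sin(38°) = 36.02 m
throw = dip-slip × sin(dip) = 36.02 × sin(44.3°) = 25.2 m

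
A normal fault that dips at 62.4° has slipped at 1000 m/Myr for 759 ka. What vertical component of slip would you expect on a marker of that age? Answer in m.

dip-slip = rate × time = 1000 m/Myr × 759 ka = 759 m
throw = dip-slip × sin(dip) = 759 × sin(62.4°) = 673 m

673 m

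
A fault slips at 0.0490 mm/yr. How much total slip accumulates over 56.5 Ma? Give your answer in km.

2.77 km

slip = rate × time = 0.0490 mm/yr × 56.5 Ma = 2770 m = 2.77 km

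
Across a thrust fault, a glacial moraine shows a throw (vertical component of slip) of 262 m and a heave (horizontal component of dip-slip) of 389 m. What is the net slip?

net slip = √(throw² + heave²) = √(262² + 389²) = 469 m

469 m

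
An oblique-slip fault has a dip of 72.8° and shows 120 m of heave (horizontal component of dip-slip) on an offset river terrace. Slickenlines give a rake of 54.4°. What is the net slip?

499 m

dip-slip = heave / cos(dip) = 120 / cos(72.8°) = 405.8 m
net slip = dip-slip / sin(rake) = 405.8 / sin(54.4°) = 499 m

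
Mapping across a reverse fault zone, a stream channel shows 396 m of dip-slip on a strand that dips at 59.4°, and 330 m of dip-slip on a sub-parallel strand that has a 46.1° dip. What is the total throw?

579 m

throw_A = 396 × sin(59.4°) = 340.9 m
throw_B = 330 × sin(46.1°) = 237.8 m
total = 340.9 + 237.8 = 579 m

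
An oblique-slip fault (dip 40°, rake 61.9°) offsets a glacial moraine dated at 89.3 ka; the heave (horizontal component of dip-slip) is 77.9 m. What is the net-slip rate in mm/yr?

dip-slip = heave / cos(dip) = 77.9 / cos(40°) = 101.7 m
net slip = dip-slip / sin(rake) = 101.7 / sin(61.9°) = 115.3 m
rate = 115.3 m / 89.3 ka = 0.00129 m/yr = 1.29 mm/yr

1.29 mm/yr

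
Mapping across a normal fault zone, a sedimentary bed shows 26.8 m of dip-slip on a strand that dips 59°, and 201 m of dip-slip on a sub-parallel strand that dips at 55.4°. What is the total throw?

throw_A = 26.8 × sin(59°) = 22.97 m
throw_B = 201 × sin(55.4°) = 165.5 m
total = 22.97 + 165.5 = 188 m

188 m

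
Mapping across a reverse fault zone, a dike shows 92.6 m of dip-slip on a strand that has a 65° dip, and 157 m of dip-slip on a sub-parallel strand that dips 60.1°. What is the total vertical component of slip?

throw_A = 92.6 × sin(65°) = 83.92 m
throw_B = 157 × sin(60.1°) = 136.1 m
total = 83.92 + 136.1 = 220 m

220 m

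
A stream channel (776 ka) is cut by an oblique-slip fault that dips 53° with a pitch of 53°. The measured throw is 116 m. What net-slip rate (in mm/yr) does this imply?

dip-slip = throw / sin(dip) = 116 / sin(53°) = 145.2 m
net slip = dip-slip / sin(rake) = 145.2 / sin(53°) = 181.9 m
rate = 181.9 m / 776 ka = 0.000234 m/yr = 0.234 mm/yr

0.234 mm/yr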